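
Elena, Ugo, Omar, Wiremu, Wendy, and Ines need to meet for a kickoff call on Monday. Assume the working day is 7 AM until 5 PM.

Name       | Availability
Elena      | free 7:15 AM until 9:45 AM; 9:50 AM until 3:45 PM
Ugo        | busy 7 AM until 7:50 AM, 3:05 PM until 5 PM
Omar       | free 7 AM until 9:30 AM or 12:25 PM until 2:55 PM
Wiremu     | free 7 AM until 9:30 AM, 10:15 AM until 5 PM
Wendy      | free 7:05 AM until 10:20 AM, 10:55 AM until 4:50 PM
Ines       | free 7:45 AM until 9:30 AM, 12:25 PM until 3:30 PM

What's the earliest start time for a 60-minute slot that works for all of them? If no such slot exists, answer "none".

07:50

Elena free: 07:15-09:45, 09:50-15:45.
Ugo free: 07:50-15:05 (invert busy blocks within the working day).
Omar free: 07:00-09:30, 12:25-14:55.
Wiremu free: 07:00-09:30, 10:15-17:00.
Wendy free: 07:05-10:20, 10:55-16:50.
Ines free: 07:45-09:30, 12:25-15:30.
Elena ∩ Ugo: 07:50-09:45, 09:50-15:05.
Elena ∩ Ugo ∩ Omar: 07:50-09:30, 12:25-14:55.
Elena ∩ Ugo ∩ Omar ∩ Wiremu: 07:50-09:30, 12:25-14:55.
Elena ∩ Ugo ∩ Omar ∩ Wiremu ∩ Wendy: 07:50-09:30, 12:25-14:55.
Elena ∩ Ugo ∩ Omar ∩ Wiremu ∩ Wendy ∩ Ines: 07:50-09:30, 12:25-14:55.
So the common availability across everyone is 07:50-09:30, 12:25-14:55.
The first common window of at least 60 minutes is 07:50-09:30, so the earliest start is 07:50.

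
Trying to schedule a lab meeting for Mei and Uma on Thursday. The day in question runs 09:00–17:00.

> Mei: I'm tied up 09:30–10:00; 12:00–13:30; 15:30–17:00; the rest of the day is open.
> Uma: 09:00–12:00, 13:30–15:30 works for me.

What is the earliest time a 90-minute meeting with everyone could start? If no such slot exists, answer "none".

Mei free: 09:00-09:30, 10:00-12:00, 13:30-15:30 (invert busy blocks within the working day).
Uma free: 09:00-12:00, 13:30-15:30.
Mei ∩ Uma: 09:00-09:30, 10:00-12:00, 13:30-15:30.
Those are the intersection windows.
The first common window of at least 90 minutes is 10:00-12:00, so the earliest start is 10:00.

10:00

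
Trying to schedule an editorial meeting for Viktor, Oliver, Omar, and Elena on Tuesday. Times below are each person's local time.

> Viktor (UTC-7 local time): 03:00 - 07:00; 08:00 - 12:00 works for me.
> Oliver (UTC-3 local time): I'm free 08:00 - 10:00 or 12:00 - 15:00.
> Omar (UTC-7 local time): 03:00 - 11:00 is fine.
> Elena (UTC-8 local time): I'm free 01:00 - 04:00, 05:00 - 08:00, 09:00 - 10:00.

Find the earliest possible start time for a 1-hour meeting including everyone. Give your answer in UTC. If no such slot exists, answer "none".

11:00

Viktor in UTC: 10:00-14:00, 15:00-19:00 (add 7h to convert from UTC-7).
Oliver in UTC: 11:00-13:00, 15:00-18:00 (add 3h to convert from UTC-3).
Omar in UTC: 10:00-18:00 (add 7h to convert from UTC-7).
Elena in UTC: 09:00-12:00, 13:00-16:00, 17:00-18:00 (add 8h to convert from UTC-8).
Viktor ∩ Oliver: 11:00-13:00, 15:00-18:00.
Viktor ∩ Oliver ∩ Omar: 11:00-13:00, 15:00-18:00.
Viktor ∩ Oliver ∩ Omar ∩ Elena: 11:00-12:00, 15:00-16:00, 17:00-18:00.
The first common window of at least 60 minutes is 11:00-12:00, so the earliest start is 11:00.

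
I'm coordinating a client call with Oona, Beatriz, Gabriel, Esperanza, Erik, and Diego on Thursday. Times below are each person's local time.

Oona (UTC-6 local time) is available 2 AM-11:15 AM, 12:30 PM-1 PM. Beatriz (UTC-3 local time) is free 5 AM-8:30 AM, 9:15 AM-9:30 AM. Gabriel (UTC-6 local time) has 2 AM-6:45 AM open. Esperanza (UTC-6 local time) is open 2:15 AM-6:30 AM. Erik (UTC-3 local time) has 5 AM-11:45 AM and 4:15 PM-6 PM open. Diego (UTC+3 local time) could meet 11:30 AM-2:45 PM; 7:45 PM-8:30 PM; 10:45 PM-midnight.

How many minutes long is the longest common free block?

180

Oona in UTC: 08:00-17:15, 18:30-19:00 (add 6h to convert from UTC-6).
Beatriz in UTC: 08:00-11:30, 12:15-12:30 (add 3h to convert from UTC-3).
Gabriel in UTC: 08:00-12:45 (add 6h to convert from UTC-6).
Esperanza in UTC: 08:15-12:30 (add 6h to convert from UTC-6).
Erik in UTC: 08:00-14:45, 19:15-21:00 (add 3h to convert from UTC-3).
Diego in UTC: 08:30-11:45, 16:45-17:30, 19:45-21:00 (subtract 3h to convert from UTC+3).
Oona ∩ Beatriz: 08:00-11:30, 12:15-12:30.
Oona ∩ Beatriz ∩ Gabriel: 08:00-11:30, 12:15-12:30.
Oona ∩ Beatriz ∩ Gabriel ∩ Esperanza: 08:15-11:30, 12:15-12:30.
Oona ∩ Beatriz ∩ Gabriel ∩ Esperanza ∩ Erik: 08:15-11:30, 12:15-12:30.
Oona ∩ Beatriz ∩ Gabriel ∩ Esperanza ∩ Erik ∩ Diego: 08:30-11:30.
Those are the intersection windows.
The longest is 08:30-11:30 at 180 minutes.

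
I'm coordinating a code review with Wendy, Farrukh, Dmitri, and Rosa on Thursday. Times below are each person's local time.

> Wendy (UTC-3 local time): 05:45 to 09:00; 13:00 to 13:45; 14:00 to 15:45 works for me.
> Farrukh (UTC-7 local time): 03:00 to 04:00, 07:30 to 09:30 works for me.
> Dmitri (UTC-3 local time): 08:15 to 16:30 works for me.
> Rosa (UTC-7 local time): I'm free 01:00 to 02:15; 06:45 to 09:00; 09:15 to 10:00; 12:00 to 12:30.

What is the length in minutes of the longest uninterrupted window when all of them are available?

Wendy in UTC: 08:45-12:00, 16:00-16:45, 17:00-18:45 (add 3h to convert from UTC-3).
Farrukh in UTC: 10:00-11:00, 14:30-16:30 (add 7h to convert from UTC-7).
Dmitri in UTC: 11:15-19:30 (add 3h to convert from UTC-3).
Rosa in UTC: 08:00-09:15, 13:45-16:00, 16:15-17:00, 19:00-19:30 (add 7h to convert from UTC-7).
Wendy ∩ Farrukh: 10:00-11:00, 16:00-16:30.
Wendy ∩ Farrukh ∩ Dmitri: 16:00-16:30.
Wendy ∩ Farrukh ∩ Dmitri ∩ Rosa: 16:15-16:30.
Those are the intersection windows.
The longest is 16:15-16:30 at 15 minutes.

15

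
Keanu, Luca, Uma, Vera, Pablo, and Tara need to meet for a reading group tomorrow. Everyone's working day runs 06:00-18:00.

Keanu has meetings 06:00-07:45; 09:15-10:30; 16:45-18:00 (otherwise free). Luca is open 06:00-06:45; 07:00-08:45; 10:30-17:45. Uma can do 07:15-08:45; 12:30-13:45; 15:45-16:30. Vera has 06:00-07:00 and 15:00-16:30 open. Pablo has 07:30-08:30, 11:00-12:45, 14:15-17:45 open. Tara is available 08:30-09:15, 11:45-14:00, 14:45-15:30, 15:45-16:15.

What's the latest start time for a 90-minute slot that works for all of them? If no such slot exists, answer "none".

none

Keanu free: 07:45-09:15, 10:30-16:45 (invert busy blocks within the working day).
Luca free: 06:00-06:45, 07:00-08:45, 10:30-17:45.
Uma free: 07:15-08:45, 12:30-13:45, 15:45-16:30.
Vera free: 06:00-07:00, 15:00-16:30.
Pablo free: 07:30-08:30, 11:00-12:45, 14:15-17:45.
Tara free: 08:30-09:15, 11:45-14:00, 14:45-15:30, 15:45-16:15.
Keanu ∩ Luca: 07:45-08:45, 10:30-16:45.
Keanu ∩ Luca ∩ Uma: 07:45-08:45, 12:30-13:45, 15:45-16:30.
Keanu ∩ Luca ∩ Uma ∩ Vera: 15:45-16:30.
Keanu ∩ Luca ∩ Uma ∩ Vera ∩ Pablo: 15:45-16:30.
Keanu ∩ Luca ∩ Uma ∩ Vera ∩ Pablo ∩ Tara: 15:45-16:15.
Those are the intersection windows.
No common window is at least 90 minutes long.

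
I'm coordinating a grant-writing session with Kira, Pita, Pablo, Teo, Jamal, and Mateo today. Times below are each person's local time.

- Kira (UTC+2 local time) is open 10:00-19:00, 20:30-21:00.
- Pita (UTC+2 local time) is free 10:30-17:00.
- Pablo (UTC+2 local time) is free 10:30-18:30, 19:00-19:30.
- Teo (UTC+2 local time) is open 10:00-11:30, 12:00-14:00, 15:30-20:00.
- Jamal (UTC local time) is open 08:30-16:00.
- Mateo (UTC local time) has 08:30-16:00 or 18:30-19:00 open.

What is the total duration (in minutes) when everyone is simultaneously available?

Kira in UTC: 08:00-17:00, 18:30-19:00 (subtract 2h to convert from UTC+2).
Pita in UTC: 08:30-15:00 (subtract 2h to convert from UTC+2).
Pablo in UTC: 08:30-16:30, 17:00-17:30 (subtract 2h to convert from UTC+2).
Teo in UTC: 08:00-09:30, 10:00-12:00, 13:30-18:00 (subtract 2h to convert from UTC+2).
Jamal in UTC: 08:30-16:00.
Mateo in UTC: 08:30-16:00, 18:30-19:00.
Kira ∩ Pita: 08:30-15:00.
Kira ∩ Pita ∩ Pablo: 08:30-15:00.
Kira ∩ Pita ∩ Pablo ∩ Teo: 08:30-09:30, 10:00-12:00, 13:30-15:00.
Kira ∩ Pita ∩ Pablo ∩ Teo ∩ Jamal: 08:30-09:30, 10:00-12:00, 13:30-15:00.
Kira ∩ Pita ∩ Pablo ∩ Teo ∩ Jamal ∩ Mateo: 08:30-09:30, 10:00-12:00, 13:30-15:00.
Summing the common windows: 60 + 120 + 90 = 270 minutes.

270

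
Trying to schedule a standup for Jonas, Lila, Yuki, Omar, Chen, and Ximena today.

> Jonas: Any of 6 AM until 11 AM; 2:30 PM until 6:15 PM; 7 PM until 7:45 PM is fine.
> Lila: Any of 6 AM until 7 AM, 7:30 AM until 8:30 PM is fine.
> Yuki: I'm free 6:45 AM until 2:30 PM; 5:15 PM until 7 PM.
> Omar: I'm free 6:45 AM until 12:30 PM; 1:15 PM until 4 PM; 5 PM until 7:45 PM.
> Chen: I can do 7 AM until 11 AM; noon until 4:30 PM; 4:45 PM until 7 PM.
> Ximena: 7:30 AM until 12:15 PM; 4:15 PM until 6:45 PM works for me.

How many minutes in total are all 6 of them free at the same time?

270

Jonas ∩ Lila: 06:00-07:00, 07:30-11:00, 14:30-18:15, 19:00-19:45.
Jonas ∩ Lila ∩ Yuki: 06:45-07:00, 07:30-11:00, 17:15-18:15.
Jonas ∩ Lila ∩ Yuki ∩ Omar: 06:45-07:00, 07:30-11:00, 17:15-18:15.
Jonas ∩ Lila ∩ Yuki ∩ Omar ∩ Chen: 07:30-11:00, 17:15-18:15.
Jonas ∩ Lila ∩ Yuki ∩ Omar ∩ Chen ∩ Ximena: 07:30-11:00, 17:15-18:15.
Summing the common windows: 210 + 60 = 270 minutes.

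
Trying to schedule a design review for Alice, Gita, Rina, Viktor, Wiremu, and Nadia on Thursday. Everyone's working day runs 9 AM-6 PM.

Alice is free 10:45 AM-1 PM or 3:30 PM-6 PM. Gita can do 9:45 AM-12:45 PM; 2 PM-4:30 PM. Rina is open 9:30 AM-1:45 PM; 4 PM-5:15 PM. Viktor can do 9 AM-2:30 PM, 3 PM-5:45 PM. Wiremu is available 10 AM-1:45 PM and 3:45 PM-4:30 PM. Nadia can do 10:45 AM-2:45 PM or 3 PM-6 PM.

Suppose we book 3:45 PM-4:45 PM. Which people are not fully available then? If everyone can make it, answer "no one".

Alice: free for 15:45-16:45. Gita: not fully free for 15:45-16:45. Rina: not fully free for 15:45-16:45. Viktor: free for 15:45-16:45. Wiremu: not fully free for 15:45-16:45. Nadia: free for 15:45-16:45.

Gita, Rina, Wiremu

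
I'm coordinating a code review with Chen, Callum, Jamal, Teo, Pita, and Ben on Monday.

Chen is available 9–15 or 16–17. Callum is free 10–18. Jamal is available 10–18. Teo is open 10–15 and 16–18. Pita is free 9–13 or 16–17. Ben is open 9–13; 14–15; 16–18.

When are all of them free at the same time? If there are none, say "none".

10:00-13:00, 16:00-17:00

Chen ∩ Callum: 10:00-15:00, 16:00-17:00.
Chen ∩ Callum ∩ Jamal: 10:00-15:00, 16:00-17:00.
Chen ∩ Callum ∩ Jamal ∩ Teo: 10:00-15:00, 16:00-17:00.
Chen ∩ Callum ∩ Jamal ∩ Teo ∩ Pita: 10:00-13:00, 16:00-17:00.
Chen ∩ Callum ∩ Jamal ∩ Teo ∩ Pita ∩ Ben: 10:00-13:00, 16:00-17:00.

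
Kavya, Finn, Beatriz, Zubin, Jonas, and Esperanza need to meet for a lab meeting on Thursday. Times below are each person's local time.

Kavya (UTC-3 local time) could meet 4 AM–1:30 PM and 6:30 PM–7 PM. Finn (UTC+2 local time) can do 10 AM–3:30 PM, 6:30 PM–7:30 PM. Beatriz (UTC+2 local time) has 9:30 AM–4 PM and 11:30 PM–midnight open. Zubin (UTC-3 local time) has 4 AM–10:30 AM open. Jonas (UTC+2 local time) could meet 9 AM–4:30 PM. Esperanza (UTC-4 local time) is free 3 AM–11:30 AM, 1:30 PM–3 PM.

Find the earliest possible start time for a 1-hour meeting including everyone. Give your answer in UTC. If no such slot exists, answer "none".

Kavya in UTC: 07:00-16:30, 21:30-22:00 (add 3h to convert from UTC-3).
Finn in UTC: 08:00-13:30, 16:30-17:30 (subtract 2h to convert from UTC+2).
Beatriz in UTC: 07:30-14:00, 21:30-22:00 (subtract 2h to convert from UTC+2).
Zubin in UTC: 07:00-13:30 (add 3h to convert from UTC-3).
Jonas in UTC: 07:00-14:30 (subtract 2h to convert from UTC+2).
Esperanza in UTC: 07:00-15:30, 17:30-19:00 (add 4h to convert from UTC-4).
Kavya ∩ Finn: 08:00-13:30.
Kavya ∩ Finn ∩ Beatriz: 08:00-13:30.
Kavya ∩ Finn ∩ Beatriz ∩ Zubin: 08:00-13:30.
Kavya ∩ Finn ∩ Beatriz ∩ Zubin ∩ Jonas: 08:00-13:30.
Kavya ∩ Finn ∩ Beatriz ∩ Zubin ∩ Jonas ∩ Esperanza: 08:00-13:30.
The first common window of at least 60 minutes is 08:00-13:30, so the earliest start is 08:00.

08:00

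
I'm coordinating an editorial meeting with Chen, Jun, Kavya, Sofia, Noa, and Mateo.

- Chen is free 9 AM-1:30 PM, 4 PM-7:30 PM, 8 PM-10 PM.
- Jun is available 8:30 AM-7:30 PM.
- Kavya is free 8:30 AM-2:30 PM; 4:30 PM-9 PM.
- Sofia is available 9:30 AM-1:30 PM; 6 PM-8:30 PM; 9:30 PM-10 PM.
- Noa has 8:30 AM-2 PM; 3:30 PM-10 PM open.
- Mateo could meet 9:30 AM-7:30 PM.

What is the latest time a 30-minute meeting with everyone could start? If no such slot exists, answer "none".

Chen ∩ Jun: 09:00-13:30, 16:00-19:30.
Chen ∩ Jun ∩ Kavya: 09:00-13:30, 16:30-19:30.
Chen ∩ Jun ∩ Kavya ∩ Sofia: 09:30-13:30, 18:00-19:30.
Chen ∩ Jun ∩ Kavya ∩ Sofia ∩ Noa: 09:30-13:30, 18:00-19:30.
Chen ∩ Jun ∩ Kavya ∩ Sofia ∩ Noa ∩ Mateo: 09:30-13:30, 18:00-19:30.
The last common window of at least 30 minutes is 18:00-19:30; a 30-minute meeting can start as late as 19:00 and still end by 19:30.

19:00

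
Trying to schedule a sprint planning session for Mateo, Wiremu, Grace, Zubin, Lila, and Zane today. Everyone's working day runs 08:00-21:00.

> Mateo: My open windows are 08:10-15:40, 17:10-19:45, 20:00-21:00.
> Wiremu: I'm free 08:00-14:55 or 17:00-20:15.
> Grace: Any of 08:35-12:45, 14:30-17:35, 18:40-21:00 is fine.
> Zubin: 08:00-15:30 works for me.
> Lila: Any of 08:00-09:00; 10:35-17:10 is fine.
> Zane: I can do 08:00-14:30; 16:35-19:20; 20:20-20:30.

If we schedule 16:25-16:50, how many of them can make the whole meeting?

2

Grace and Lila can make the full 16:25-16:50 slot — that's 2.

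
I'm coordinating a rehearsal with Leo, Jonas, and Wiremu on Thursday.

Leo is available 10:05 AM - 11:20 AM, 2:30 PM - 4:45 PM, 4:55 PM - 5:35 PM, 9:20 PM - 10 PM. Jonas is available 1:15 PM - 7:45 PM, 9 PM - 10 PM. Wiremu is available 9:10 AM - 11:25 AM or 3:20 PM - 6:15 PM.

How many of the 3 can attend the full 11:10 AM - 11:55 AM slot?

0

nobody can make the full 11:10-11:55 slot — that's 0.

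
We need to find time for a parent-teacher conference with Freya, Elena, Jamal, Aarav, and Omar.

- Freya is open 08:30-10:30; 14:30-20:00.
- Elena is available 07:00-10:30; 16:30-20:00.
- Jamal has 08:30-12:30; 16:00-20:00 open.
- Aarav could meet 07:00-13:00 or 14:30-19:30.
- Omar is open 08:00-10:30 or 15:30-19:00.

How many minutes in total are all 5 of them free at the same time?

Freya ∩ Elena: 08:30-10:30, 16:30-20:00.
Freya ∩ Elena ∩ Jamal: 08:30-10:30, 16:30-20:00.
Freya ∩ Elena ∩ Jamal ∩ Aarav: 08:30-10:30, 16:30-19:30.
Freya ∩ Elena ∩ Jamal ∩ Aarav ∩ Omar: 08:30-10:30, 16:30-19:00.
Summing the common windows: 120 + 150 = 270 minutes.

270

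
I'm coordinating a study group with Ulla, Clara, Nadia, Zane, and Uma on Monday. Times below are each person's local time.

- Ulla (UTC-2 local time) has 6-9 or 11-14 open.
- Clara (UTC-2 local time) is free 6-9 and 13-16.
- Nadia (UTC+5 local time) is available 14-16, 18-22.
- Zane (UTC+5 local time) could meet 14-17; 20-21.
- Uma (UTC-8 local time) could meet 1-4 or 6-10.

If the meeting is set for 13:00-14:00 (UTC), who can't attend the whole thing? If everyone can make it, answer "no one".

Clara, Uma, Zane

Ulla in UTC: 08:00-11:00, 13:00-16:00 (add 2h to convert from UTC-2).
Clara in UTC: 08:00-11:00, 15:00-18:00 (add 2h to convert from UTC-2).
Nadia in UTC: 09:00-11:00, 13:00-17:00 (subtract 5h to convert from UTC+5).
Zane in UTC: 09:00-12:00, 15:00-16:00 (subtract 5h to convert from UTC+5).
Uma in UTC: 09:00-12:00, 14:00-18:00 (add 8h to convert from UTC-8).
Ulla: free for 13:00-14:00. Clara: not fully free for 13:00-14:00. Nadia: free for 13:00-14:00. Zane: not fully free for 13:00-14:00. Uma: not fully free for 13:00-14:00.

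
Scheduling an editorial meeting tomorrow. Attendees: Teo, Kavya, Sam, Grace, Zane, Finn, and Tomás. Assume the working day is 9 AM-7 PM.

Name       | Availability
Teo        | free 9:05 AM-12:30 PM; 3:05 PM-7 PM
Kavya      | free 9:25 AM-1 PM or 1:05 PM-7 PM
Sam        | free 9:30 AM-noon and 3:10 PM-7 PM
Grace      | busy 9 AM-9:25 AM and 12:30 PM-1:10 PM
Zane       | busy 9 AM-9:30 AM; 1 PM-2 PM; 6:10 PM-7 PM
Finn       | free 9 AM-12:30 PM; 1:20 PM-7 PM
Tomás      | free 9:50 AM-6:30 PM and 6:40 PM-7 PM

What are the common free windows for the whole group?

09:50-12:00, 15:10-18:10

Teo free: 09:05-12:30, 15:05-19:00.
Kavya free: 09:25-13:00, 13:05-19:00.
Sam free: 09:30-12:00, 15:10-19:00.
Grace free: 09:25-12:30, 13:10-19:00 (invert busy blocks within the working day).
Zane free: 09:30-13:00, 14:00-18:10 (invert busy blocks within the working day).
Finn free: 09:00-12:30, 13:20-19:00.
Tomás free: 09:50-18:30, 18:40-19:00.
Teo ∩ Kavya: 09:25-12:30, 15:05-19:00.
Teo ∩ Kavya ∩ Sam: 09:30-12:00, 15:10-19:00.
Teo ∩ Kavya ∩ Sam ∩ Grace: 09:30-12:00, 15:10-19:00.
Teo ∩ Kavya ∩ Sam ∩ Grace ∩ Zane: 09:30-12:00, 15:10-18:10.
Teo ∩ Kavya ∩ Sam ∩ Grace ∩ Zane ∩ Finn: 09:30-12:00, 15:10-18:10.
Teo ∩ Kavya ∩ Sam ∩ Grace ∩ Zane ∩ Finn ∩ Tomás: 09:50-12:00, 15:10-18:10.
Those are the intersection windows.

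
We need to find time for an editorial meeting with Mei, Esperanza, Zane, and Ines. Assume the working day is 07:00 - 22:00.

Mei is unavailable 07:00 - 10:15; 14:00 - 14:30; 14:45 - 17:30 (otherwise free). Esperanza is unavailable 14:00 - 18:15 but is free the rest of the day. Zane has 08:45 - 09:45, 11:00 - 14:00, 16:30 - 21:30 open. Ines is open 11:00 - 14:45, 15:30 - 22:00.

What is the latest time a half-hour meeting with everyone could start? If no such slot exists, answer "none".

Mei free: 10:15-14:00, 14:30-14:45, 17:30-22:00 (invert busy blocks within the working day).
Esperanza free: 07:00-14:00, 18:15-22:00 (invert busy blocks within the working day).
Zane free: 08:45-09:45, 11:00-14:00, 16:30-21:30.
Ines free: 11:00-14:45, 15:30-22:00.
Mei ∩ Esperanza: 10:15-14:00, 18:15-22:00.
Mei ∩ Esperanza ∩ Zane: 11:00-14:00, 18:15-21:30.
Mei ∩ Esperanza ∩ Zane ∩ Ines: 11:00-14:00, 18:15-21:30.
Those are the intersection windows.
The last common window of at least 30 minutes is 18:15-21:30; a 30-minute meeting can start as late as 21:00 and still end by 21:30.

21:00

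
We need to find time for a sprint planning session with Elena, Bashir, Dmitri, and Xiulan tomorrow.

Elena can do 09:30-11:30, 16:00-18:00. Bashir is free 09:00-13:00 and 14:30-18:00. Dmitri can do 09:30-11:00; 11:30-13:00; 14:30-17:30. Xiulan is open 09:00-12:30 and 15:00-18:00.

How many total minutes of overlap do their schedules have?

180

Elena ∩ Bashir: 09:30-11:30, 16:00-18:00.
Elena ∩ Bashir ∩ Dmitri: 09:30-11:00, 16:00-17:30.
Elena ∩ Bashir ∩ Dmitri ∩ Xiulan: 09:30-11:00, 16:00-17:30.
Those are the intersection windows.
Summing the common windows: 90 + 90 = 180 minutes.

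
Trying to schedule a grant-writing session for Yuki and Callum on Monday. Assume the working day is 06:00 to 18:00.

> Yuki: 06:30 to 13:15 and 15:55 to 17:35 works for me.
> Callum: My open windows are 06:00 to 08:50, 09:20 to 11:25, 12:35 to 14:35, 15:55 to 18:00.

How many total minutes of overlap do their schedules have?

405

Yuki ∩ Callum: 06:30-08:50, 09:20-11:25, 12:35-13:15, 15:55-17:35.
So the common availability across everyone is 06:30-08:50, 09:20-11:25, 12:35-13:15, 15:55-17:35.
Summing the common windows: 140 + 125 + 40 + 100 = 405 minutes.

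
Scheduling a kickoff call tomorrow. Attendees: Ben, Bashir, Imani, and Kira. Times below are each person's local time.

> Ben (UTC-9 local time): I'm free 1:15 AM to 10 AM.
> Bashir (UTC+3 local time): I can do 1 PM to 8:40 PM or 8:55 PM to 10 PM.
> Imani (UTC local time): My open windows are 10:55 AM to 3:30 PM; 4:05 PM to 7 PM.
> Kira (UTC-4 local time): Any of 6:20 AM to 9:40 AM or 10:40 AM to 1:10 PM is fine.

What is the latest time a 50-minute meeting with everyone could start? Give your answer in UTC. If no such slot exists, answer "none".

16:20

Ben in UTC: 10:15-19:00 (add 9h to convert from UTC-9).
Bashir in UTC: 10:00-17:40, 17:55-19:00 (subtract 3h to convert from UTC+3).
Imani in UTC: 10:55-15:30, 16:05-19:00.
Kira in UTC: 10:20-13:40, 14:40-17:10 (add 4h to convert from UTC-4).
Ben ∩ Bashir: 10:15-17:40, 17:55-19:00.
Ben ∩ Bashir ∩ Imani: 10:55-15:30, 16:05-17:40, 17:55-19:00.
Ben ∩ Bashir ∩ Imani ∩ Kira: 10:55-13:40, 14:40-15:30, 16:05-17:10.
Those are the intersection windows.
The last common window of at least 50 minutes is 16:05-17:10; a 50-minute meeting can start as late as 16:20 and still end by 17:10.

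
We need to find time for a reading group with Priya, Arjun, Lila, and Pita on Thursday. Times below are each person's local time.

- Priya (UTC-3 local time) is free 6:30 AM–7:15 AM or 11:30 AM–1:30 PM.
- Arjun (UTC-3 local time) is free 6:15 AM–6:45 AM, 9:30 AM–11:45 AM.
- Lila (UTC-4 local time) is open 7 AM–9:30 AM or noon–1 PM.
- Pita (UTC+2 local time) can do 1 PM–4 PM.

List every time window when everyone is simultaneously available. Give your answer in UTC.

none

Priya in UTC: 09:30-10:15, 14:30-16:30 (add 3h to convert from UTC-3).
Arjun in UTC: 09:15-09:45, 12:30-14:45 (add 3h to convert from UTC-3).
Lila in UTC: 11:00-13:30, 16:00-17:00 (add 4h to convert from UTC-4).
Pita in UTC: 11:00-14:00 (subtract 2h to convert from UTC+2).
Priya ∩ Arjun: 09:30-09:45, 14:30-14:45.
Priya ∩ Arjun ∩ Lila: ∅.
Priya ∩ Arjun ∩ Lila ∩ Pita: ∅.
There is no time when everyone is free.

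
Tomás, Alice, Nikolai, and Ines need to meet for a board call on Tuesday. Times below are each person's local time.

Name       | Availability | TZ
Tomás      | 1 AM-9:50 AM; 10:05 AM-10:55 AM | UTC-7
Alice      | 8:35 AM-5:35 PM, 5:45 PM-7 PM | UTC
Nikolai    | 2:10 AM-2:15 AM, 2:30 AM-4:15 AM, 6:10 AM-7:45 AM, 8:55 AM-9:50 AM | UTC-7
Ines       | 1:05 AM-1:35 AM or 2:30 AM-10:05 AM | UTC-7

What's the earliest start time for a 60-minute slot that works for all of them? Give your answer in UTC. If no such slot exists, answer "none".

Tomás in UTC: 08:00-16:50, 17:05-17:55 (add 7h to convert from UTC-7).
Alice in UTC: 08:35-17:35, 17:45-19:00.
Nikolai in UTC: 09:10-09:15, 09:30-11:15, 13:10-14:45, 15:55-16:50 (add 7h to convert from UTC-7).
Ines in UTC: 08:05-08:35, 09:30-17:05 (add 7h to convert from UTC-7).
Tomás ∩ Alice: 08:35-16:50, 17:05-17:35, 17:45-17:55.
Tomás ∩ Alice ∩ Nikolai: 09:10-09:15, 09:30-11:15, 13:10-14:45, 15:55-16:50.
Tomás ∩ Alice ∩ Nikolai ∩ Ines: 09:30-11:15, 13:10-14:45, 15:55-16:50.
The first common window of at least 60 minutes is 09:30-11:15, so the earliest start is 09:30.

09:30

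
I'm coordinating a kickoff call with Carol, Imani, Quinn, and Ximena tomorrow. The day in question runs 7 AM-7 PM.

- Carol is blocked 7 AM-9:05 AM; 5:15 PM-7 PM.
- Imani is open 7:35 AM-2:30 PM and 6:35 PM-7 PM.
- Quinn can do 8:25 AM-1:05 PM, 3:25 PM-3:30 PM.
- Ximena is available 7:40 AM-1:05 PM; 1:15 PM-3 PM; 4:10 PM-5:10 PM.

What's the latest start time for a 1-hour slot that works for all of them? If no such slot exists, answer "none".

12:05

Carol free: 09:05-17:15 (invert busy blocks within the working day).
Imani free: 07:35-14:30, 18:35-19:00.
Quinn free: 08:25-13:05, 15:25-15:30.
Ximena free: 07:40-13:05, 13:15-15:00, 16:10-17:10.
Carol ∩ Imani: 09:05-14:30.
Carol ∩ Imani ∩ Quinn: 09:05-13:05.
Carol ∩ Imani ∩ Quinn ∩ Ximena: 09:05-13:05.
Those are the intersection windows.
The last common window of at least 60 minutes is 09:05-13:05; a 60-minute meeting can start as late as 12:05 and still end by 13:05.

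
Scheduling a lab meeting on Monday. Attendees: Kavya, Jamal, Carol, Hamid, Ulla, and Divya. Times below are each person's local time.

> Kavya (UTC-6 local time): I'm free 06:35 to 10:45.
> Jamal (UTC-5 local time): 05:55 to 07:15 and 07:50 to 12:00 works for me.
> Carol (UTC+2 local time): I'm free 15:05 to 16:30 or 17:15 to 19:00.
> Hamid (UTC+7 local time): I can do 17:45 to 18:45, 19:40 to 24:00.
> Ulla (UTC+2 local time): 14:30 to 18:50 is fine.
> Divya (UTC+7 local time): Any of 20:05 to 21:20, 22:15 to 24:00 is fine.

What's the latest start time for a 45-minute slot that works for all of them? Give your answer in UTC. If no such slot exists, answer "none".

16:00

Kavya in UTC: 12:35-16:45 (add 6h to convert from UTC-6).
Jamal in UTC: 10:55-12:15, 12:50-17:00 (add 5h to convert from UTC-5).
Carol in UTC: 13:05-14:30, 15:15-17:00 (subtract 2h to convert from UTC+2).
Hamid in UTC: 10:45-11:45, 12:40-17:00 (subtract 7h to convert from UTC+7).
Ulla in UTC: 12:30-16:50 (subtract 2h to convert from UTC+2).
Divya in UTC: 13:05-14:20, 15:15-17:00 (subtract 7h to convert from UTC+7).
Kavya ∩ Jamal: 12:50-16:45.
Kavya ∩ Jamal ∩ Carol: 13:05-14:30, 15:15-16:45.
Kavya ∩ Jamal ∩ Carol ∩ Hamid: 13:05-14:30, 15:15-16:45.
Kavya ∩ Jamal ∩ Carol ∩ Hamid ∩ Ulla: 13:05-14:30, 15:15-16:45.
Kavya ∩ Jamal ∩ Carol ∩ Hamid ∩ Ulla ∩ Divya: 13:05-14:20, 15:15-16:45.
Those are the intersection windows.
The last common window of at least 45 minutes is 15:15-16:45; a 45-minute meeting can start as late as 16:00 and still end by 16:45.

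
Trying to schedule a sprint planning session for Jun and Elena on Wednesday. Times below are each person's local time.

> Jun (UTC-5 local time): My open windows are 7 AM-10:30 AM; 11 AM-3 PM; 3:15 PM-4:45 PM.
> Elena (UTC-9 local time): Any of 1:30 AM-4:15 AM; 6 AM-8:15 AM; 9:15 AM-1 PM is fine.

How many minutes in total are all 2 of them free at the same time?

Jun in UTC: 12:00-15:30, 16:00-20:00, 20:15-21:45 (add 5h to convert from UTC-5).
Elena in UTC: 10:30-13:15, 15:00-17:15, 18:15-22:00 (add 9h to convert from UTC-9).
Jun ∩ Elena: 12:00-13:15, 15:00-15:30, 16:00-17:15, 18:15-20:00, 20:15-21:45.
Summing the common windows: 75 + 30 + 75 + 105 + 90 = 375 minutes.

375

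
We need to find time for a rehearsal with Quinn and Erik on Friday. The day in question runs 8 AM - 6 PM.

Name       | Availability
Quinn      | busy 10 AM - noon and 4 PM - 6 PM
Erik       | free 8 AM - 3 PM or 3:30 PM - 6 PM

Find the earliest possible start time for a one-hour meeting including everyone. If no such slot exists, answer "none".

Quinn free: 08:00-10:00, 12:00-16:00 (invert busy blocks within the working day).
Erik free: 08:00-15:00, 15:30-18:00.
Quinn ∩ Erik: 08:00-10:00, 12:00-15:00, 15:30-16:00.
The first common window of at least 60 minutes is 08:00-10:00, so the earliest start is 08:00.

08:00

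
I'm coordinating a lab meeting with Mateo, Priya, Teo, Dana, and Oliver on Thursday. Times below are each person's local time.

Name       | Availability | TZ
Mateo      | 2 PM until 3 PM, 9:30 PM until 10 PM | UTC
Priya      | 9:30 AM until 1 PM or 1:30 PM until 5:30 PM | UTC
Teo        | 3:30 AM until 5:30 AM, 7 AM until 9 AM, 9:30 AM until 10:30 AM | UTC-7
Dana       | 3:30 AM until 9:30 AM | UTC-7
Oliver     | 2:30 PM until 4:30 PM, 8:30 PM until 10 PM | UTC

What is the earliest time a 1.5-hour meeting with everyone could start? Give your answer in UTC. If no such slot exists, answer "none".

none

Mateo in UTC: 14:00-15:00, 21:30-22:00.
Priya in UTC: 09:30-13:00, 13:30-17:30.
Teo in UTC: 10:30-12:30, 14:00-16:00, 16:30-17:30 (add 7h to convert from UTC-7).
Dana in UTC: 10:30-16:30 (add 7h to convert from UTC-7).
Oliver in UTC: 14:30-16:30, 20:30-22:00.
Mateo ∩ Priya: 14:00-15:00.
Mateo ∩ Priya ∩ Teo: 14:00-15:00.
Mateo ∩ Priya ∩ Teo ∩ Dana: 14:00-15:00.
Mateo ∩ Priya ∩ Teo ∩ Dana ∩ Oliver: 14:30-15:00.
So the common availability across everyone is 14:30-15:00.
No common window is at least 90 minutes long.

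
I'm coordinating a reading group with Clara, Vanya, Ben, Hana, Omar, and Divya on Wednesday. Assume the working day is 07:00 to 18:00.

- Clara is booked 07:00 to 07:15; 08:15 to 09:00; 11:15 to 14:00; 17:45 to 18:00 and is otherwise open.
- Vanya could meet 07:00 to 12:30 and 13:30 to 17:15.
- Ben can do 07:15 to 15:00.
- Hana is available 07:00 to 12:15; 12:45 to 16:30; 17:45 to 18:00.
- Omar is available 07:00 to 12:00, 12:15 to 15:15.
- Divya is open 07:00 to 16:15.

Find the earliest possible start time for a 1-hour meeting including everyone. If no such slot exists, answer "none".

07:15

Clara free: 07:15-08:15, 09:00-11:15, 14:00-17:45 (invert busy blocks within the working day).
Vanya free: 07:00-12:30, 13:30-17:15.
Ben free: 07:15-15:00.
Hana free: 07:00-12:15, 12:45-16:30, 17:45-18:00.
Omar free: 07:00-12:00, 12:15-15:15.
Divya free: 07:00-16:15.
Clara ∩ Vanya: 07:15-08:15, 09:00-11:15, 14:00-17:15.
Clara ∩ Vanya ∩ Ben: 07:15-08:15, 09:00-11:15, 14:00-15:00.
Clara ∩ Vanya ∩ Ben ∩ Hana: 07:15-08:15, 09:00-11:15, 14:00-15:00.
Clara ∩ Vanya ∩ Ben ∩ Hana ∩ Omar: 07:15-08:15, 09:00-11:15, 14:00-15:00.
Clara ∩ Vanya ∩ Ben ∩ Hana ∩ Omar ∩ Divya: 07:15-08:15, 09:00-11:15, 14:00-15:00.
The first common window of at least 60 minutes is 07:15-08:15, so the earliest start is 07:15.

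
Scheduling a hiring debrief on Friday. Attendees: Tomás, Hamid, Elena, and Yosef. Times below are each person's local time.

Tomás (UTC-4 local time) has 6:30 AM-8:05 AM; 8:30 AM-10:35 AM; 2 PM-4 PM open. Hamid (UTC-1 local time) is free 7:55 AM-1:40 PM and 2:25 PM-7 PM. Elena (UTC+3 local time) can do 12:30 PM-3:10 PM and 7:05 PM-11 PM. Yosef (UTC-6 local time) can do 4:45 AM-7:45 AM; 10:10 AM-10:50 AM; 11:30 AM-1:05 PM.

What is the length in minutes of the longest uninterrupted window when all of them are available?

80

Tomás in UTC: 10:30-12:05, 12:30-14:35, 18:00-20:00 (add 4h to convert from UTC-4).
Hamid in UTC: 08:55-14:40, 15:25-20:00 (add 1h to convert from UTC-1).
Elena in UTC: 09:30-12:10, 16:05-20:00 (subtract 3h to convert from UTC+3).
Yosef in UTC: 10:45-13:45, 16:10-16:50, 17:30-19:05 (add 6h to convert from UTC-6).
Tomás ∩ Hamid: 10:30-12:05, 12:30-14:35, 18:00-20:00.
Tomás ∩ Hamid ∩ Elena: 10:30-12:05, 18:00-20:00.
Tomás ∩ Hamid ∩ Elena ∩ Yosef: 10:45-12:05, 18:00-19:05.
Those are the intersection windows.
The longest is 10:45-12:05 at 80 minutes.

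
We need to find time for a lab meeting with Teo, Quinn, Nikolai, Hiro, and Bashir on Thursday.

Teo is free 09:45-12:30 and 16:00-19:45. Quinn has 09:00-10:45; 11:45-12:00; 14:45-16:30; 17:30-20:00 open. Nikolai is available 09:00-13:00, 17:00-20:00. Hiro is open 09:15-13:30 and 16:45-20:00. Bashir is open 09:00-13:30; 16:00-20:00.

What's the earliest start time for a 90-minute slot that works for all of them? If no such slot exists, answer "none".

17:30

Teo ∩ Quinn: 09:45-10:45, 11:45-12:00, 16:00-16:30, 17:30-19:45.
Teo ∩ Quinn ∩ Nikolai: 09:45-10:45, 11:45-12:00, 17:30-19:45.
Teo ∩ Quinn ∩ Nikolai ∩ Hiro: 09:45-10:45, 11:45-12:00, 17:30-19:45.
Teo ∩ Quinn ∩ Nikolai ∩ Hiro ∩ Bashir: 09:45-10:45, 11:45-12:00, 17:30-19:45.
The first common window of at least 90 minutes is 17:30-19:45, so the earliest start is 17:30.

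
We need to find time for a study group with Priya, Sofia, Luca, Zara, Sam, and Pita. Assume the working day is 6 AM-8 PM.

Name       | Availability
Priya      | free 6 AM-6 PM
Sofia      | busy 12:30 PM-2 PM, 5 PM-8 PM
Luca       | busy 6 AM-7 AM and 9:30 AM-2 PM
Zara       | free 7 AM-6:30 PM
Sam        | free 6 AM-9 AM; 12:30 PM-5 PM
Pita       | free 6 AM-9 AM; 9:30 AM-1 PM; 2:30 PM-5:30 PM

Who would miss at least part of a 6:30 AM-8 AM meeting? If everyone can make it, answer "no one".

Luca, Zara

Priya free: 06:00-18:00.
Sofia free: 06:00-12:30, 14:00-17:00 (invert busy blocks within the working day).
Luca free: 07:00-09:30, 14:00-20:00 (invert busy blocks within the working day).
Zara free: 07:00-18:30.
Sam free: 06:00-09:00, 12:30-17:00.
Pita free: 06:00-09:00, 09:30-13:00, 14:30-17:30.
Priya: free for 06:30-08:00. Sofia: free for 06:30-08:00. Luca: not fully free for 06:30-08:00. Zara: not fully free for 06:30-08:00. Sam: free for 06:30-08:00. Pita: free for 06:30-08:00.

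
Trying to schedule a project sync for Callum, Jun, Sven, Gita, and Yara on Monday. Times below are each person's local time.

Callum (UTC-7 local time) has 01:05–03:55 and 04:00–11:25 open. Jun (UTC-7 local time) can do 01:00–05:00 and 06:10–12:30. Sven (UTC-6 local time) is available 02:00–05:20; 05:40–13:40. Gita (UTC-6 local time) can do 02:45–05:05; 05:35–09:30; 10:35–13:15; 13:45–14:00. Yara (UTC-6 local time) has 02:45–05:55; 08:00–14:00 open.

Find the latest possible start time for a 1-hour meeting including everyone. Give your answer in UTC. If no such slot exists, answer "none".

Callum in UTC: 08:05-10:55, 11:00-18:25 (add 7h to convert from UTC-7).
Jun in UTC: 08:00-12:00, 13:10-19:30 (add 7h to convert from UTC-7).
Sven in UTC: 08:00-11:20, 11:40-19:40 (add 6h to convert from UTC-6).
Gita in UTC: 08:45-11:05, 11:35-15:30, 16:35-19:15, 19:45-20:00 (add 6h to convert from UTC-6).
Yara in UTC: 08:45-11:55, 14:00-20:00 (add 6h to convert from UTC-6).
Callum ∩ Jun: 08:05-10:55, 11:00-12:00, 13:10-18:25.
Callum ∩ Jun ∩ Sven: 08:05-10:55, 11:00-11:20, 11:40-12:00, 13:10-18:25.
Callum ∩ Jun ∩ Sven ∩ Gita: 08:45-10:55, 11:00-11:05, 11:40-12:00, 13:10-15:30, 16:35-18:25.
Callum ∩ Jun ∩ Sven ∩ Gita ∩ Yara: 08:45-10:55, 11:00-11:05, 11:40-11:55, 14:00-15:30, 16:35-18:25.
So the common availability across everyone is 08:45-10:55, 11:00-11:05, 11:40-11:55, 14:00-15:30, 16:35-18:25.
The last common window of at least 60 minutes is 16:35-18:25; a 60-minute meeting can start as late as 17:25 and still end by 18:25.

17:25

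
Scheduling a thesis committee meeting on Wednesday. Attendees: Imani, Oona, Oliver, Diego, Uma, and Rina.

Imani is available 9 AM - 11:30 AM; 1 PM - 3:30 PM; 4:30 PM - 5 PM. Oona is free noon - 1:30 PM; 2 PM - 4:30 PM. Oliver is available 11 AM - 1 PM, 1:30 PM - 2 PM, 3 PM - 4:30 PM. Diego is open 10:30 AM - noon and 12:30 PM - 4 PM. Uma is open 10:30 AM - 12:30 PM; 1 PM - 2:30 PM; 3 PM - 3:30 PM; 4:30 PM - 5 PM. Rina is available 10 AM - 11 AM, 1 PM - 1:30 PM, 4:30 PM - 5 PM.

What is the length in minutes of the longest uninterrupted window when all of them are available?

0

Imani ∩ Oona: 13:00-13:30, 14:00-15:30.
Imani ∩ Oona ∩ Oliver: 15:00-15:30.
Imani ∩ Oona ∩ Oliver ∩ Diego: 15:00-15:30.
Imani ∩ Oona ∩ Oliver ∩ Diego ∩ Uma: 15:00-15:30.
Imani ∩ Oona ∩ Oliver ∩ Diego ∩ Uma ∩ Rina: ∅.
There is no time when everyone is free.
No common window exists, so the longest block is 0 minutes.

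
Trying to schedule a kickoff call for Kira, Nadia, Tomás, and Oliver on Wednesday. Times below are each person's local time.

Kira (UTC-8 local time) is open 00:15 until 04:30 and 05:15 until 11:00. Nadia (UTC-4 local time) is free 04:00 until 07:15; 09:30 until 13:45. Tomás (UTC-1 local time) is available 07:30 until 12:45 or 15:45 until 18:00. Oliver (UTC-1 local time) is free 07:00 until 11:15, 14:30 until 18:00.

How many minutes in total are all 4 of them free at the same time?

225

Kira in UTC: 08:15-12:30, 13:15-19:00 (add 8h to convert from UTC-8).
Nadia in UTC: 08:00-11:15, 13:30-17:45 (add 4h to convert from UTC-4).
Tomás in UTC: 08:30-13:45, 16:45-19:00 (add 1h to convert from UTC-1).
Oliver in UTC: 08:00-12:15, 15:30-19:00 (add 1h to convert from UTC-1).
Kira ∩ Nadia: 08:15-11:15, 13:30-17:45.
Kira ∩ Nadia ∩ Tomás: 08:30-11:15, 13:30-13:45, 16:45-17:45.
Kira ∩ Nadia ∩ Tomás ∩ Oliver: 08:30-11:15, 16:45-17:45.
Summing the common windows: 165 + 60 = 225 minutes.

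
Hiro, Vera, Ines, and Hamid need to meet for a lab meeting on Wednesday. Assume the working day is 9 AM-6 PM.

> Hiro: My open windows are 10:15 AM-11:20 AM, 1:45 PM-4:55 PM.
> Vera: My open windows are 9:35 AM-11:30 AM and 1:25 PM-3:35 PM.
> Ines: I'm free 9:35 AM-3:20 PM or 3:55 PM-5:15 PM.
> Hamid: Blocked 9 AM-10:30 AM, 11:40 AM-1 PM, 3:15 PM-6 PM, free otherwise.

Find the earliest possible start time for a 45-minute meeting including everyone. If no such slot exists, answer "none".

Hiro free: 10:15-11:20, 13:45-16:55.
Vera free: 09:35-11:30, 13:25-15:35.
Ines free: 09:35-15:20, 15:55-17:15.
Hamid free: 10:30-11:40, 13:00-15:15 (invert busy blocks within the working day).
Hiro ∩ Vera: 10:15-11:20, 13:45-15:35.
Hiro ∩ Vera ∩ Ines: 10:15-11:20, 13:45-15:20.
Hiro ∩ Vera ∩ Ines ∩ Hamid: 10:30-11:20, 13:45-15:15.
The first common window of at least 45 minutes is 10:30-11:20, so the earliest start is 10:30.

10:30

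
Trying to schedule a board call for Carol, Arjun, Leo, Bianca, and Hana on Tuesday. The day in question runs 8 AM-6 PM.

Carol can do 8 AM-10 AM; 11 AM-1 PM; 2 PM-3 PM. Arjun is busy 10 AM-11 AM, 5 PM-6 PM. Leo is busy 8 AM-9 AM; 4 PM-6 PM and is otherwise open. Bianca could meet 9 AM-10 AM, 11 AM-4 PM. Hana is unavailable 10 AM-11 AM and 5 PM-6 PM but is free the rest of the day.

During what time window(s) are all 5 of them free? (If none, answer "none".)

09:00-10:00, 11:00-13:00, 14:00-15:00

Carol free: 08:00-10:00, 11:00-13:00, 14:00-15:00.
Arjun free: 08:00-10:00, 11:00-17:00 (invert busy blocks within the working day).
Leo free: 09:00-16:00 (invert busy blocks within the working day).
Bianca free: 09:00-10:00, 11:00-16:00.
Hana free: 08:00-10:00, 11:00-17:00 (invert busy blocks within the working day).
Carol ∩ Arjun: 08:00-10:00, 11:00-13:00, 14:00-15:00.
Carol ∩ Arjun ∩ Leo: 09:00-10:00, 11:00-13:00, 14:00-15:00.
Carol ∩ Arjun ∩ Leo ∩ Bianca: 09:00-10:00, 11:00-13:00, 14:00-15:00.
Carol ∩ Arjun ∩ Leo ∩ Bianca ∩ Hana: 09:00-10:00, 11:00-13:00, 14:00-15:00.
So the common availability across everyone is 09:00-10:00, 11:00-13:00, 14:00-15:00.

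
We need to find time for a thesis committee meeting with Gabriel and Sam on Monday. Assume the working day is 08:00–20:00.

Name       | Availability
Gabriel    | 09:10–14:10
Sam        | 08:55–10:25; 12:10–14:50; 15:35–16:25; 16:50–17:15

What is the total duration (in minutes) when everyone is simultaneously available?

195

Gabriel ∩ Sam: 09:10-10:25, 12:10-14:10.
Summing the common windows: 75 + 120 = 195 minutes.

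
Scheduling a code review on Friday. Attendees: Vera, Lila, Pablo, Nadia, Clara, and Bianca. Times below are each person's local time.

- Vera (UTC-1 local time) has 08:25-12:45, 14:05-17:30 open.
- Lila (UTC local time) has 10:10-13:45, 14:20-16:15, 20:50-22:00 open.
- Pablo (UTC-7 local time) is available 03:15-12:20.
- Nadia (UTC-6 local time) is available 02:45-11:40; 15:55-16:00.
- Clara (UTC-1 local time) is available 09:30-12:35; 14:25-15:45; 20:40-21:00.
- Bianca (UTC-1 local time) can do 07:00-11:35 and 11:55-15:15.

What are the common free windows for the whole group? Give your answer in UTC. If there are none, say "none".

10:30-12:35, 12:55-13:35, 15:25-16:15

Vera in UTC: 09:25-13:45, 15:05-18:30 (add 1h to convert from UTC-1).
Lila in UTC: 10:10-13:45, 14:20-16:15, 20:50-22:00.
Pablo in UTC: 10:15-19:20 (add 7h to convert from UTC-7).
Nadia in UTC: 08:45-17:40, 21:55-22:00 (add 6h to convert from UTC-6).
Clara in UTC: 10:30-13:35, 15:25-16:45, 21:40-22:00 (add 1h to convert from UTC-1).
Bianca in UTC: 08:00-12:35, 12:55-16:15 (add 1h to convert from UTC-1).
Vera ∩ Lila: 10:10-13:45, 15:05-16:15.
Vera ∩ Lila ∩ Pablo: 10:15-13:45, 15:05-16:15.
Vera ∩ Lila ∩ Pablo ∩ Nadia: 10:15-13:45, 15:05-16:15.
Vera ∩ Lila ∩ Pablo ∩ Nadia ∩ Clara: 10:30-13:35, 15:25-16:15.
Vera ∩ Lila ∩ Pablo ∩ Nadia ∩ Clara ∩ Bianca: 10:30-12:35, 12:55-13:35, 15:25-16:15.
Those are the intersection windows.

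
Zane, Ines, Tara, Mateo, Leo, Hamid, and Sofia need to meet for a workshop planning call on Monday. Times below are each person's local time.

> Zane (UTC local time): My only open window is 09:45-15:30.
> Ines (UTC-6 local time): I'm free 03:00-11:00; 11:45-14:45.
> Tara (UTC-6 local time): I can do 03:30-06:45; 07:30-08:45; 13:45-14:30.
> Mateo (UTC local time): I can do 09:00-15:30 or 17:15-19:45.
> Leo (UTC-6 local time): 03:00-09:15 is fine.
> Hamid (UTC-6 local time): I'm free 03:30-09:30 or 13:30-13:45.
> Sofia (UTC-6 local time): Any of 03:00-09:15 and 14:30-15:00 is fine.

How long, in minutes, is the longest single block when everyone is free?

180

Zane in UTC: 09:45-15:30.
Ines in UTC: 09:00-17:00, 17:45-20:45 (add 6h to convert from UTC-6).
Tara in UTC: 09:30-12:45, 13:30-14:45, 19:45-20:30 (add 6h to convert from UTC-6).
Mateo in UTC: 09:00-15:30, 17:15-19:45.
Leo in UTC: 09:00-15:15 (add 6h to convert from UTC-6).
Hamid in UTC: 09:30-15:30, 19:30-19:45 (add 6h to convert from UTC-6).
Sofia in UTC: 09:00-15:15, 20:30-21:00 (add 6h to convert from UTC-6).
Zane ∩ Ines: 09:45-15:30.
Zane ∩ Ines ∩ Tara: 09:45-12:45, 13:30-14:45.
Zane ∩ Ines ∩ Tara ∩ Mateo: 09:45-12:45, 13:30-14:45.
Zane ∩ Ines ∩ Tara ∩ Mateo ∩ Leo: 09:45-12:45, 13:30-14:45.
Zane ∩ Ines ∩ Tara ∩ Mateo ∩ Leo ∩ Hamid: 09:45-12:45, 13:30-14:45.
Zane ∩ Ines ∩ Tara ∩ Mateo ∩ Leo ∩ Hamid ∩ Sofia: 09:45-12:45, 13:30-14:45.
The longest is 09:45-12:45 at 180 minutes.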